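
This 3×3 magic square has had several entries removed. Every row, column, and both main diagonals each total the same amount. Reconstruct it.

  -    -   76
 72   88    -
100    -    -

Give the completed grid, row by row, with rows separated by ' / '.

92 96 76 / 72 88 104 / 100 80 84

Anti-diagonal is already complete: 76 + 88 + 100 = 264, so that is the magic constant.
Row 2 needs 264; the known cells sum to 160, so (2,3) = 104.
The remaining cell in column 1 is (1,1) = 264 − 172 = 92.
Using column 3: 76 + 104 + ? → (3,3) = 264 − 180 = 84.
Row 1 must total 264; the given cells sum to 168, so (1,2) = 96.
From row 3, 264 − (100 + 84) gives (3,2) = 80.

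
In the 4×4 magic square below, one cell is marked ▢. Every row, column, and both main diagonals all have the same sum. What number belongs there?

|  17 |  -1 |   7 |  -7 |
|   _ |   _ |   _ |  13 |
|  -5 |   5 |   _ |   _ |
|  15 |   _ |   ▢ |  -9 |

Row 1 is complete and sums to 16; that is the magic constant.
From column 1, 16 − (17 + (-5) + 15) gives (2,1) = -11.
Column 4: -7 + 13 + (-9) + ? = 16, so (3,4) = 19.
From anti-diagonal, 16 − (-7 + 5 + 15) gives (2,3) = 3.
Row 2 must total 16; the given cells sum to 5, so (2,2) = 11.
Row 3 must total 16; the given cells sum to 19, so (3,3) = -3.
Column 2 needs 16; the known cells sum to 15, so (4,2) = 1.
Column 3 needs 16; the known cells sum to 7, so (4,3) = 9.

9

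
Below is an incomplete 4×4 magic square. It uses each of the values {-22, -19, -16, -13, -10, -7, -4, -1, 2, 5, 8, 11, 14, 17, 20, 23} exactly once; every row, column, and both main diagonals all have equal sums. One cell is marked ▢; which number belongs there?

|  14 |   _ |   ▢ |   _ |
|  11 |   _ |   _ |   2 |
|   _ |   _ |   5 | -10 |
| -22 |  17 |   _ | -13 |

-16

The 16 entries sum to 8, so each line sums to 8/4 = 2.
Row 4: -22 + 17 + (-13) + ? = 2, so (4,3) = 20.
Using column 1: 14 + 11 + (-22) + ? → (3,1) = 2 − 3 = -1.
From column 4, 2 − (2 + (-10) + (-13)) gives (1,4) = 23.
Main diagonal: 14 + 5 + (-13) + ? = 2, so (2,2) = -4.
Using row 2: 11 + (-4) + 2 + ? → (2,3) = 2 − 9 = -7.
Using row 3: -1 + 5 + (-10) + ? → (3,2) = 2 − (-6) = 8.
The remaining cell in column 2 is (1,2) = 2 − 21 = -19.
The remaining cell in column 3 is (1,3) = 2 − 18 = -16.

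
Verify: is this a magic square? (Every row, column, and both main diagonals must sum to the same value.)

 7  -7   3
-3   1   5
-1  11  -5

No — column 1 sums to 3 but column 2 sums to 5.

Row 1: 7 + (-7) + 3 = 3.
Row 2: -3 + 1 + 5 = 3.
Row 3: -1 + 11 + (-5) = 5.
Column 1: 7 + (-3) + (-1) = 3.
Column 2: -7 + 1 + 11 = 5.
Column 3: 3 + 5 + (-5) = 3.
Main diagonal: 7 + 1 + (-5) = 3.
Anti-diagonal: 3 + 1 + (-1) = 3.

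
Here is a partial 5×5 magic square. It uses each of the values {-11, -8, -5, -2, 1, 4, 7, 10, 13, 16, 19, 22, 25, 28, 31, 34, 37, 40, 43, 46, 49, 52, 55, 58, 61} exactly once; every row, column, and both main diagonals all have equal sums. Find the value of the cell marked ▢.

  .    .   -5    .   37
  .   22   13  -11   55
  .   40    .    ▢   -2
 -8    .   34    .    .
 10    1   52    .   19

7

The 25 entries sum to 625, so each line sums to 625/5 = 125.
Row 2: 22 + 13 + (-11) + 55 + ? = 125, so (2,1) = 46.
Row 5 must total 125; the given cells sum to 82, so (5,4) = 43.
Column 3: -5 + 13 + 34 + 52 + ? = 125, so (3,3) = 31.
Column 5 must total 125; the given cells sum to 109, so (4,5) = 16.
Anti-diagonal: 37 + (-11) + 31 + 10 + ? = 125, so (4,2) = 58.
Using row 4: -8 + 58 + 34 + 16 + ? → (4,4) = 125 − 100 = 25.
Column 2 needs 125; the known cells sum to 121, so (1,2) = 4.
Main diagonal: 22 + 31 + 25 + 19 + ? = 125, so (1,1) = 28.
Row 1 must total 125; the given cells sum to 64, so (1,4) = 61.
From column 1, 125 − (28 + 46 + (-8) + 10) gives (3,1) = 49.
From column 4, 125 − (61 + (-11) + 25 + 43) gives (3,4) = 7.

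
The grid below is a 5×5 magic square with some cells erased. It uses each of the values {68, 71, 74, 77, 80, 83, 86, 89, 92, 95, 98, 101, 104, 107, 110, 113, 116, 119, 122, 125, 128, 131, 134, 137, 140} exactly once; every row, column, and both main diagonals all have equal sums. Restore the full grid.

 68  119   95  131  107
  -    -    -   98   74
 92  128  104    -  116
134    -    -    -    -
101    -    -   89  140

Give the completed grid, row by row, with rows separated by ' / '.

The 25 entries sum to 2600, so each line sums to 2600/5 = 520.
From row 3, 520 − (92 + 128 + 104 + 116) gives (3,4) = 80.
From column 1, 520 − (68 + 92 + 134 + 101) gives (2,1) = 125.
Column 4 needs 520; the known cells sum to 398, so (4,4) = 122.
Column 5 needs 520; the known cells sum to 437, so (4,5) = 83.
Using main diagonal: 68 + 104 + 122 + 140 + ? → (2,2) = 520 − 434 = 86.
Anti-diagonal needs 520; the known cells sum to 410, so (4,2) = 110.
From row 2, 520 − (125 + 86 + 98 + 74) gives (2,3) = 137.
Row 4 must total 520; the given cells sum to 449, so (4,3) = 71.
Column 2 must total 520; the given cells sum to 443, so (5,2) = 77.
Column 3 must total 520; the given cells sum to 407, so (5,3) = 113.

68 119 95 131 107 / 125 86 137 98 74 / 92 128 104 80 116 / 134 110 71 122 83 / 101 77 113 89 140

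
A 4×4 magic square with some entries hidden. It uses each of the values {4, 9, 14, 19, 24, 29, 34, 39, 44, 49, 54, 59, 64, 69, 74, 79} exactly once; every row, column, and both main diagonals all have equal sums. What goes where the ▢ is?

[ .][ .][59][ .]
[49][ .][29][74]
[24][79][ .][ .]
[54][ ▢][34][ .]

The 16 entries sum to 664, so each line sums to 664/4 = 166.
Row 2: 49 + 29 + 74 + ? = 166, so (2,2) = 14.
Column 1: 49 + 24 + 54 + ? = 166, so (1,1) = 39.
Column 3 must total 166; the given cells sum to 122, so (3,3) = 44.
Main diagonal needs 166; the known cells sum to 97, so (4,4) = 69.
Anti-diagonal needs 166; the known cells sum to 162, so (1,4) = 4.
Row 1 must total 166; the given cells sum to 102, so (1,2) = 64.
The remaining cell in row 3 is (3,4) = 166 − 147 = 19.
Row 4: 54 + 34 + 69 + ? = 166, so (4,2) = 9.

9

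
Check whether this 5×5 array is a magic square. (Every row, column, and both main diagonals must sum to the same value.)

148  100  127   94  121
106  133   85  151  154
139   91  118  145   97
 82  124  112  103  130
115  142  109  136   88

Row 1: 148 + 100 + 127 + 94 + 121 = 590.
Row 2: 106 + 133 + 85 + 151 + 154 = 629.
Row 3: 139 + 91 + 118 + 145 + 97 = 590.
Row 4: 82 + 124 + 112 + 103 + 130 = 551.
Row 5: 115 + 142 + 109 + 136 + 88 = 590.
Column 1: 148 + 106 + 139 + 82 + 115 = 590.
Column 2: 100 + 133 + 91 + 124 + 142 = 590.
Column 3: 127 + 85 + 118 + 112 + 109 = 551.
Column 4: 94 + 151 + 145 + 103 + 136 = 629.
Column 5: 121 + 154 + 97 + 130 + 88 = 590.
Main diagonal: 148 + 133 + 118 + 103 + 88 = 590.
Anti-diagonal: 121 + 151 + 118 + 124 + 115 = 629.

No — row 4 sums to 551 but column 5 sums to 590.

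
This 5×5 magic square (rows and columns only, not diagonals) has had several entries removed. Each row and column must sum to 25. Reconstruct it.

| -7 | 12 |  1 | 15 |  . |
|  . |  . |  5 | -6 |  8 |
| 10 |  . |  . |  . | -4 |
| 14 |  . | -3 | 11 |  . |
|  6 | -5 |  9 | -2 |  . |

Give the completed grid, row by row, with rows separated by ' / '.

-7 12 1 15 4 / 2 16 5 -6 8 / 10 -1 13 7 -4 / 14 3 -3 11 0 / 6 -5 9 -2 17

The remaining cell in row 1 is (1,5) = 25 − 21 = 4.
Row 5 must total 25; the given cells sum to 8, so (5,5) = 17.
Column 1 needs 25; the known cells sum to 23, so (2,1) = 2.
Column 3: 1 + 5 + (-3) + 9 + ? = 25, so (3,3) = 13.
From column 4, 25 − (15 + (-6) + 11 + (-2)) gives (3,4) = 7.
Column 5 must total 25; the given cells sum to 25, so (4,5) = 0.
From row 2, 25 − (2 + 5 + (-6) + 8) gives (2,2) = 16.
From row 3, 25 − (10 + 13 + 7 + (-4)) gives (3,2) = -1.
From row 4, 25 − (14 + (-3) + 11 + 0) gives (4,2) = 3.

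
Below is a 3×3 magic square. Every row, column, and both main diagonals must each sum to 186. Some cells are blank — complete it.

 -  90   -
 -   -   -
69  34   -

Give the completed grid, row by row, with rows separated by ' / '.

Row 3 must total 186; the given cells sum to 103, so (3,3) = 83.
From column 2, 186 − (90 + 34) gives (2,2) = 62.
Main diagonal: 62 + 83 + ? = 186, so (1,1) = 41.
Anti-diagonal: 62 + 69 + ? = 186, so (1,3) = 55.
Column 1: 41 + 69 + ? = 186, so (2,1) = 76.
Column 3 needs 186; the known cells sum to 138, so (2,3) = 48.

41 90 55 / 76 62 48 / 69 34 83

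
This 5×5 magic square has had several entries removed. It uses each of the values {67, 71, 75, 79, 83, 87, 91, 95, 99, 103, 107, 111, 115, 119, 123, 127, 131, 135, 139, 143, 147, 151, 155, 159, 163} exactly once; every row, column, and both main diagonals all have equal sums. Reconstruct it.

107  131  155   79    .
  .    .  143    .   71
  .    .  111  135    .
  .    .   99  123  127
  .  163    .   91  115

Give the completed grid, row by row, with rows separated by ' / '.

The 25 entries sum to 2875, so each line sums to 2875/5 = 575.
Row 1: 107 + 131 + 155 + 79 + ? = 575, so (1,5) = 103.
Using column 3: 155 + 143 + 111 + 99 + ? → (5,3) = 575 − 508 = 67.
Column 4 needs 575; the known cells sum to 428, so (2,4) = 147.
From column 5, 575 − (103 + 71 + 127 + 115) gives (3,5) = 159.
Using main diagonal: 107 + 111 + 123 + 115 + ? → (2,2) = 575 − 456 = 119.
From row 2, 575 − (119 + 143 + 147 + 71) gives (2,1) = 95.
From row 5, 575 − (163 + 67 + 91 + 115) gives (5,1) = 139.
Anti-diagonal must total 575; the given cells sum to 500, so (4,2) = 75.
Using row 4: 75 + 99 + 123 + 127 + ? → (4,1) = 575 − 424 = 151.
Column 1: 107 + 95 + 151 + 139 + ? = 575, so (3,1) = 83.
The remaining cell in column 2 is (3,2) = 575 − 488 = 87.

107 131 155 79 103 / 95 119 143 147 71 / 83 87 111 135 159 / 151 75 99 123 127 / 139 163 67 91 115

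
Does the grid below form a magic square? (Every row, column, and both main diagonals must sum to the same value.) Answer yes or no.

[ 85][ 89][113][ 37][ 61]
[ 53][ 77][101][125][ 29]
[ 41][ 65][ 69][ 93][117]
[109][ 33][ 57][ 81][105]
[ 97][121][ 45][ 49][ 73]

Row 1: 85 + 89 + 113 + 37 + 61 = 385.
Row 2: 53 + 77 + 101 + 125 + 29 = 385.
Row 3: 41 + 65 + 69 + 93 + 117 = 385.
Row 4: 109 + 33 + 57 + 81 + 105 = 385.
Row 5: 97 + 121 + 45 + 49 + 73 = 385.
Column 1: 85 + 53 + 41 + 109 + 97 = 385.
Column 2: 89 + 77 + 65 + 33 + 121 = 385.
Column 3: 113 + 101 + 69 + 57 + 45 = 385.
Column 4: 37 + 125 + 93 + 81 + 49 = 385.
Column 5: 61 + 29 + 117 + 105 + 73 = 385.
Main diagonal: 85 + 77 + 69 + 81 + 73 = 385.
Anti-diagonal: 61 + 125 + 69 + 33 + 97 = 385.
All lines sum to 385.

Yes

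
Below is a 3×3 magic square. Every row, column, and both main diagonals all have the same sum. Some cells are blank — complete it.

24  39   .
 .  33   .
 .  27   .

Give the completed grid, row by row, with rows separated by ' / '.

24 39 36 / 45 33 21 / 30 27 42

Column 2 is already complete: 39 + 33 + 27 = 99, so that is the magic constant.
The remaining cell in row 1 is (1,3) = 99 − 63 = 36.
From main diagonal, 99 − (24 + 33) gives (3,3) = 42.
Anti-diagonal needs 99; the known cells sum to 69, so (3,1) = 30.
Using column 1: 24 + 30 + ? → (2,1) = 99 − 54 = 45.
Column 3: 36 + 42 + ? = 99, so (2,3) = 21.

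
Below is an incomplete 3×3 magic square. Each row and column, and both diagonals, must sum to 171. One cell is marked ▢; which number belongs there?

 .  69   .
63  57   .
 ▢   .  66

60

Row 2 needs 171; the known cells sum to 120, so (2,3) = 51.
Column 2: 69 + 57 + ? = 171, so (3,2) = 45.
The remaining cell in column 3 is (1,3) = 171 − 117 = 54.
The remaining cell in main diagonal is (1,1) = 171 − 123 = 48.
From anti-diagonal, 171 − (54 + 57) gives (3,1) = 60.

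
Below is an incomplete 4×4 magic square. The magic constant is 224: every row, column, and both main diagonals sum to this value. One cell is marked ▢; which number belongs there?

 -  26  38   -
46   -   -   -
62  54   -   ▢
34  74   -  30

Using row 4: 34 + 74 + 30 + ? → (4,3) = 224 − 138 = 86.
Column 1 needs 224; the known cells sum to 142, so (1,1) = 82.
Column 2 must total 224; the given cells sum to 154, so (2,2) = 70.
Main diagonal: 82 + 70 + 30 + ? = 224, so (3,3) = 42.
Row 1: 82 + 26 + 38 + ? = 224, so (1,4) = 78.
From row 3, 224 − (62 + 54 + 42) gives (3,4) = 66.

66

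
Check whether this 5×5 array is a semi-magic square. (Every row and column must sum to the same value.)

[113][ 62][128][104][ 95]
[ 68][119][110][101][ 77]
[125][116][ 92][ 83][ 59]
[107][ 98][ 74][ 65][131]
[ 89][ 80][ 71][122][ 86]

No — row 5 sums to 448 but column 3 sums to 475.

Row 1: 113 + 62 + 128 + 104 + 95 = 502.
Row 2: 68 + 119 + 110 + 101 + 77 = 475.
Row 3: 125 + 116 + 92 + 83 + 59 = 475.
Row 4: 107 + 98 + 74 + 65 + 131 = 475.
Row 5: 89 + 80 + 71 + 122 + 86 = 448.
Column 1: 113 + 68 + 125 + 107 + 89 = 502.
Column 2: 62 + 119 + 116 + 98 + 80 = 475.
Column 3: 128 + 110 + 92 + 74 + 71 = 475.
Column 4: 104 + 101 + 83 + 65 + 122 = 475.
Column 5: 95 + 77 + 59 + 131 + 86 = 448.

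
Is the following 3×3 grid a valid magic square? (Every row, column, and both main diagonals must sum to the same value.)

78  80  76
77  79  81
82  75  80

Row 1: 78 + 80 + 76 = 234.
Row 2: 77 + 79 + 81 = 237.
Row 3: 82 + 75 + 80 = 237.
Column 1: 78 + 77 + 82 = 237.
Column 2: 80 + 79 + 75 = 234.
Column 3: 76 + 81 + 80 = 237.
Main diagonal: 78 + 79 + 80 = 237.
Anti-diagonal: 76 + 79 + 82 = 237.

No — column 2 sums to 234 but anti-diagonal sums to 237.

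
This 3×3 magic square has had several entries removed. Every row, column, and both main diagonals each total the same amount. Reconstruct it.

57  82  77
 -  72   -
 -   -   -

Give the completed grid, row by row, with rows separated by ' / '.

57 82 77 / 92 72 52 / 67 62 87

Row 1 is already complete: 57 + 82 + 77 = 216, so that is the magic constant.
Using column 2: 82 + 72 + ? → (3,2) = 216 − 154 = 62.
Main diagonal must total 216; the given cells sum to 129, so (3,3) = 87.
Using anti-diagonal: 77 + 72 + ? → (3,1) = 216 − 149 = 67.
Column 1: 57 + 67 + ? = 216, so (2,1) = 92.
Column 3 needs 216; the known cells sum to 164, so (2,3) = 52.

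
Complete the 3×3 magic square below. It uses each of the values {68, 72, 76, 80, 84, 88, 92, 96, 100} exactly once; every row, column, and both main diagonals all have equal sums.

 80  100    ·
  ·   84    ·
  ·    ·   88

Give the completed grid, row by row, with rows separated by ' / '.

80 100 72 / 76 84 92 / 96 68 88

The 9 entries sum to 756, so each line sums to 756/3 = 252.
Using row 1: 80 + 100 + ? → (1,3) = 252 − 180 = 72.
From column 2, 252 − (100 + 84) gives (3,2) = 68.
Using column 3: 72 + 88 + ? → (2,3) = 252 − 160 = 92.
Anti-diagonal needs 252; the known cells sum to 156, so (3,1) = 96.
Row 2 must total 252; the given cells sum to 176, so (2,1) = 76.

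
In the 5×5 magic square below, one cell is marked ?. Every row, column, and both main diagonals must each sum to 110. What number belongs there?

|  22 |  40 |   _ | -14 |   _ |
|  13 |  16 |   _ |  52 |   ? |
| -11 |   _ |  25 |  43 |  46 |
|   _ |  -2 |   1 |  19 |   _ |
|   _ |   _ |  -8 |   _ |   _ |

The remaining cell in row 3 is (3,2) = 110 − 103 = 7.
Column 2: 40 + 16 + 7 + (-2) + ? = 110, so (5,2) = 49.
Using column 4: -14 + 52 + 43 + 19 + ? → (5,4) = 110 − 100 = 10.
From main diagonal, 110 − (22 + 16 + 25 + 19) gives (5,5) = 28.
Using row 5: 49 + (-8) + 10 + 28 + ? → (5,1) = 110 − 79 = 31.
Column 1 must total 110; the given cells sum to 55, so (4,1) = 55.
Anti-diagonal must total 110; the given cells sum to 106, so (1,5) = 4.
Using row 1: 22 + 40 + (-14) + 4 + ? → (1,3) = 110 − 52 = 58.
Using row 4: 55 + (-2) + 1 + 19 + ? → (4,5) = 110 − 73 = 37.
Column 3 must total 110; the given cells sum to 76, so (2,3) = 34.
From column 5, 110 − (4 + 46 + 37 + 28) gives (2,5) = -5.

-5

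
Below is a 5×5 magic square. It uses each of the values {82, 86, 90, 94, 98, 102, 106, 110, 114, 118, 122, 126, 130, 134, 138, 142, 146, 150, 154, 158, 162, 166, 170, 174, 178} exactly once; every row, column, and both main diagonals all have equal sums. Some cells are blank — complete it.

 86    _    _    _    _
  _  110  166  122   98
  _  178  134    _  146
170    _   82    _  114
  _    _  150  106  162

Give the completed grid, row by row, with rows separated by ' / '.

The 25 entries sum to 3250, so each line sums to 3250/5 = 650.
From row 2, 650 − (110 + 166 + 122 + 98) gives (2,1) = 154.
The remaining cell in column 3 is (1,3) = 650 − 532 = 118.
Column 5 must total 650; the given cells sum to 520, so (1,5) = 130.
Main diagonal needs 650; the known cells sum to 492, so (4,4) = 158.
Row 4 needs 650; the known cells sum to 524, so (4,2) = 126.
Anti-diagonal needs 650; the known cells sum to 512, so (5,1) = 138.
Row 5 must total 650; the given cells sum to 556, so (5,2) = 94.
From column 1, 650 − (86 + 154 + 170 + 138) gives (3,1) = 102.
Column 2: 110 + 178 + 126 + 94 + ? = 650, so (1,2) = 142.
Row 1 needs 650; the known cells sum to 476, so (1,4) = 174.
Row 3 needs 650; the known cells sum to 560, so (3,4) = 90.

86 142 118 174 130 / 154 110 166 122 98 / 102 178 134 90 146 / 170 126 82 158 114 / 138 94 150 106 162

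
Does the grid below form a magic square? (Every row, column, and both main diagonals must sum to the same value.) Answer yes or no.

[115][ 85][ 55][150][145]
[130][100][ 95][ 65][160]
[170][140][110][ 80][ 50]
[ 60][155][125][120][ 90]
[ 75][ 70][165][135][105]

Row 1: 115 + 85 + 55 + 150 + 145 = 550.
Row 2: 130 + 100 + 95 + 65 + 160 = 550.
Row 3: 170 + 140 + 110 + 80 + 50 = 550.
Row 4: 60 + 155 + 125 + 120 + 90 = 550.
Row 5: 75 + 70 + 165 + 135 + 105 = 550.
Column 1: 115 + 130 + 170 + 60 + 75 = 550.
Column 2: 85 + 100 + 140 + 155 + 70 = 550.
Column 3: 55 + 95 + 110 + 125 + 165 = 550.
Column 4: 150 + 65 + 80 + 120 + 135 = 550.
Column 5: 145 + 160 + 50 + 90 + 105 = 550.
Main diagonal: 115 + 100 + 110 + 120 + 105 = 550.
Anti-diagonal: 145 + 65 + 110 + 155 + 75 = 550.
All lines sum to 550.

Yes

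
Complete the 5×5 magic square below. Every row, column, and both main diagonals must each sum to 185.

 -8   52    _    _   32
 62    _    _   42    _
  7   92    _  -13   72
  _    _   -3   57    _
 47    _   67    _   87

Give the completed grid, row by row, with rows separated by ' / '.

-8 52 12 97 32 / 62 22 82 42 -23 / 7 92 27 -13 72 / 77 37 -3 57 17 / 47 -18 67 2 87

Row 3 must total 185; the given cells sum to 158, so (3,3) = 27.
The remaining cell in column 1 is (4,1) = 185 − 108 = 77.
Main diagonal: -8 + 27 + 57 + 87 + ? = 185, so (2,2) = 22.
Anti-diagonal needs 185; the known cells sum to 148, so (4,2) = 37.
From row 4, 185 − (77 + 37 + (-3) + 57) gives (4,5) = 17.
Column 2 must total 185; the given cells sum to 203, so (5,2) = -18.
Column 5: 32 + 72 + 17 + 87 + ? = 185, so (2,5) = -23.
Row 2: 62 + 22 + 42 + (-23) + ? = 185, so (2,3) = 82.
Row 5 needs 185; the known cells sum to 183, so (5,4) = 2.
The remaining cell in column 3 is (1,3) = 185 − 173 = 12.
The remaining cell in column 4 is (1,4) = 185 − 88 = 97.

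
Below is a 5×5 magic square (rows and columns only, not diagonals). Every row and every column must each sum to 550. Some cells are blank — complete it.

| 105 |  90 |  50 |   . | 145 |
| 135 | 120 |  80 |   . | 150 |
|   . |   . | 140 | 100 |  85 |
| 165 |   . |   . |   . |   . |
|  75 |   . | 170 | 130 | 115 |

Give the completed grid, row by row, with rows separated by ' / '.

Row 1 needs 550; the known cells sum to 390, so (1,4) = 160.
Row 2 needs 550; the known cells sum to 485, so (2,4) = 65.
Using row 5: 75 + 170 + 130 + 115 + ? → (5,2) = 550 − 490 = 60.
Column 1: 105 + 135 + 165 + 75 + ? = 550, so (3,1) = 70.
Column 3 must total 550; the given cells sum to 440, so (4,3) = 110.
Column 4 needs 550; the known cells sum to 455, so (4,4) = 95.
Using column 5: 145 + 150 + 85 + 115 + ? → (4,5) = 550 − 495 = 55.
Row 3 must total 550; the given cells sum to 395, so (3,2) = 155.
Using row 4: 165 + 110 + 95 + 55 + ? → (4,2) = 550 − 425 = 125.

105 90 50 160 145 / 135 120 80 65 150 / 70 155 140 100 85 / 165 125 110 95 55 / 75 60 170 130 115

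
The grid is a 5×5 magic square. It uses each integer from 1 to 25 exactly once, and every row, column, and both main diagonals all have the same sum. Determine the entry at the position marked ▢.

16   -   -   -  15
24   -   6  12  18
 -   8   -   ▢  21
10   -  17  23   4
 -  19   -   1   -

The entries are 1 through 25, which sum to 325, so each line sums to 325/5 = 65.
From row 2, 65 − (24 + 6 + 12 + 18) gives (2,2) = 5.
Row 4: 10 + 17 + 23 + 4 + ? = 65, so (4,2) = 11.
Column 2 must total 65; the given cells sum to 43, so (1,2) = 22.
Column 5: 15 + 18 + 21 + 4 + ? = 65, so (5,5) = 7.
Main diagonal must total 65; the given cells sum to 51, so (3,3) = 14.
Anti-diagonal must total 65; the given cells sum to 52, so (5,1) = 13.
Using row 5: 13 + 19 + 1 + 7 + ? → (5,3) = 65 − 40 = 25.
Column 1: 16 + 24 + 10 + 13 + ? = 65, so (3,1) = 2.
From column 3, 65 − (6 + 14 + 17 + 25) gives (1,3) = 3.
Row 1 needs 65; the known cells sum to 56, so (1,4) = 9.
Row 3 must total 65; the given cells sum to 45, so (3,4) = 20.

20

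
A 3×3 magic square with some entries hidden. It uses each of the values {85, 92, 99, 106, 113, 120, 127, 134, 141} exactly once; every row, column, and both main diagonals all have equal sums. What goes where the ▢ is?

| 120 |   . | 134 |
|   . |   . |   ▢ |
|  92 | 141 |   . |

99

The 9 entries sum to 1017, so each line sums to 1017/3 = 339.
The remaining cell in row 1 is (1,2) = 339 − 254 = 85.
The remaining cell in row 3 is (3,3) = 339 − 233 = 106.
Using column 1: 120 + 92 + ? → (2,1) = 339 − 212 = 127.
Column 2 must total 339; the given cells sum to 226, so (2,2) = 113.
Column 3 must total 339; the given cells sum to 240, so (2,3) = 99.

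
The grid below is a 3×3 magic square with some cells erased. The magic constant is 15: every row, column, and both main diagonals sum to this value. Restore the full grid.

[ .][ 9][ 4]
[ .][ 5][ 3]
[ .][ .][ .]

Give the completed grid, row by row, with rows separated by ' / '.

2 9 4 / 7 5 3 / 6 1 8

Row 1 must total 15; the given cells sum to 13, so (1,1) = 2.
Row 2: 5 + 3 + ? = 15, so (2,1) = 7.
Using column 1: 2 + 7 + ? → (3,1) = 15 − 9 = 6.
Column 2 must total 15; the given cells sum to 14, so (3,2) = 1.
Column 3 must total 15; the given cells sum to 7, so (3,3) = 8.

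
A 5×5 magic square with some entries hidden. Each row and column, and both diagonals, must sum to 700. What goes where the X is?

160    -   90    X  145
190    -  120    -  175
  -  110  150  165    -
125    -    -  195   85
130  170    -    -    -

105

Column 1: 160 + 190 + 125 + 130 + ? = 700, so (3,1) = 95.
The remaining cell in row 3 is (3,5) = 700 − 520 = 180.
Column 5 needs 700; the known cells sum to 585, so (5,5) = 115.
The remaining cell in main diagonal is (2,2) = 700 − 620 = 80.
The remaining cell in row 2 is (2,4) = 700 − 565 = 135.
Anti-diagonal must total 700; the given cells sum to 560, so (4,2) = 140.
The remaining cell in row 4 is (4,3) = 700 − 545 = 155.
Column 2 needs 700; the known cells sum to 500, so (1,2) = 200.
The remaining cell in column 3 is (5,3) = 700 − 515 = 185.
Using row 1: 160 + 200 + 90 + 145 + ? → (1,4) = 700 − 595 = 105.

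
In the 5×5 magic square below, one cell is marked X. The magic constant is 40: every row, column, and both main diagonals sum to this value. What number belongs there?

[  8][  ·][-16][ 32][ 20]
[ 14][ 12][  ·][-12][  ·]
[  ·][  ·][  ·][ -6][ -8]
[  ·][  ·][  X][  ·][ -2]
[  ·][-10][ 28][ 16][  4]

From row 1, 40 − (8 + (-16) + 32 + 20) gives (1,2) = -4.
Row 5 must total 40; the given cells sum to 38, so (5,1) = 2.
Column 4: 32 + (-12) + (-6) + 16 + ? = 40, so (4,4) = 10.
Column 5 must total 40; the given cells sum to 14, so (2,5) = 26.
Main diagonal needs 40; the known cells sum to 34, so (3,3) = 6.
From anti-diagonal, 40 − (20 + (-12) + 6 + 2) gives (4,2) = 24.
Row 2 must total 40; the given cells sum to 40, so (2,3) = 0.
Column 2 must total 40; the given cells sum to 22, so (3,2) = 18.
Column 3: -16 + 0 + 6 + 28 + ? = 40, so (4,3) = 22.

22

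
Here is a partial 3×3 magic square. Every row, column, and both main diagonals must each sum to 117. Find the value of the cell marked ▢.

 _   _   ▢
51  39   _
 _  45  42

Row 2: 51 + 39 + ? = 117, so (2,3) = 27.
Using row 3: 45 + 42 + ? → (3,1) = 117 − 87 = 30.
Using column 1: 51 + 30 + ? → (1,1) = 117 − 81 = 36.
Column 2 needs 117; the known cells sum to 84, so (1,2) = 33.
From column 3, 117 − (27 + 42) gives (1,3) = 48.

48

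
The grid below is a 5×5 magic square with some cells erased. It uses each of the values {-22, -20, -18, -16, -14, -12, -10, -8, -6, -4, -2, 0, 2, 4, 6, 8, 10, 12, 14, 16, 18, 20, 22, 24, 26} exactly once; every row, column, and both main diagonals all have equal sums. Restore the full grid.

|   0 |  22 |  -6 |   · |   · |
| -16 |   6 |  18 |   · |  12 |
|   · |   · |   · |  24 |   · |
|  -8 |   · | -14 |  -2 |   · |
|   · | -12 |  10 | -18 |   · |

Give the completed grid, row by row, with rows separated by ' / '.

The 25 entries sum to 50, so each line sums to 50/5 = 10.
From row 2, 10 − (-16 + 6 + 18 + 12) gives (2,4) = -10.
Column 3: -6 + 18 + (-14) + 10 + ? = 10, so (3,3) = 2.
From column 4, 10 − (-10 + 24 + (-2) + (-18)) gives (1,4) = 16.
The remaining cell in main diagonal is (5,5) = 10 − 6 = 4.
The remaining cell in row 1 is (1,5) = 10 − 32 = -22.
Row 5 must total 10; the given cells sum to -16, so (5,1) = 26.
Using column 1: 0 + (-16) + (-8) + 26 + ? → (3,1) = 10 − 2 = 8.
Using anti-diagonal: -22 + (-10) + 2 + 26 + ? → (4,2) = 10 − (-4) = 14.
Row 4: -8 + 14 + (-14) + (-2) + ? = 10, so (4,5) = 20.
From column 2, 10 − (22 + 6 + 14 + (-12)) gives (3,2) = -20.
Column 5 needs 10; the known cells sum to 14, so (3,5) = -4.

0 22 -6 16 -22 / -16 6 18 -10 12 / 8 -20 2 24 -4 / -8 14 -14 -2 20 / 26 -12 10 -18 4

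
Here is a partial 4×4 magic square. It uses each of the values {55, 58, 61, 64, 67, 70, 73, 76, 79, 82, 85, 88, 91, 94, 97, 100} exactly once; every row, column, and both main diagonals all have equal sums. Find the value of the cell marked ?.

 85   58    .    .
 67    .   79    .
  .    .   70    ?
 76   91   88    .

97

The 16 entries sum to 1240, so each line sums to 1240/4 = 310.
The remaining cell in row 4 is (4,4) = 310 − 255 = 55.
Column 1: 85 + 67 + 76 + ? = 310, so (3,1) = 82.
Using column 3: 79 + 70 + 88 + ? → (1,3) = 310 − 237 = 73.
The remaining cell in main diagonal is (2,2) = 310 − 210 = 100.
The remaining cell in row 1 is (1,4) = 310 − 216 = 94.
Row 2 must total 310; the given cells sum to 246, so (2,4) = 64.
Column 2: 58 + 100 + 91 + ? = 310, so (3,2) = 61.
The remaining cell in column 4 is (3,4) = 310 − 213 = 97.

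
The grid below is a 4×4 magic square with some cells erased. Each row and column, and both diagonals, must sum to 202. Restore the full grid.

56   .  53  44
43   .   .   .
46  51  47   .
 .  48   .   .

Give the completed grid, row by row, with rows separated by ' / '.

Row 1 needs 202; the known cells sum to 153, so (1,2) = 49.
Row 3 must total 202; the given cells sum to 144, so (3,4) = 58.
Using column 1: 56 + 43 + 46 + ? → (4,1) = 202 − 145 = 57.
The remaining cell in column 2 is (2,2) = 202 − 148 = 54.
Main diagonal: 56 + 54 + 47 + ? = 202, so (4,4) = 45.
Anti-diagonal needs 202; the known cells sum to 152, so (2,3) = 50.
The remaining cell in row 2 is (2,4) = 202 − 147 = 55.
Row 4: 57 + 48 + 45 + ? = 202, so (4,3) = 52.

56 49 53 44 / 43 54 50 55 / 46 51 47 58 / 57 48 52 45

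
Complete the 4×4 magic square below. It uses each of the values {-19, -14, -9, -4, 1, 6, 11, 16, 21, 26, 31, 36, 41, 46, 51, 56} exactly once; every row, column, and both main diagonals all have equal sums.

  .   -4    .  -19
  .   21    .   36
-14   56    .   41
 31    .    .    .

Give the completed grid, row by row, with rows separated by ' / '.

46 -4 51 -19 / 11 21 6 36 / -14 56 -9 41 / 31 1 26 16

The 16 entries sum to 296, so each line sums to 296/4 = 74.
Row 3 must total 74; the given cells sum to 83, so (3,3) = -9.
Column 2: -4 + 21 + 56 + ? = 74, so (4,2) = 1.
From column 4, 74 − (-19 + 36 + 41) gives (4,4) = 16.
Main diagonal: 21 + (-9) + 16 + ? = 74, so (1,1) = 46.
From anti-diagonal, 74 − (-19 + 56 + 31) gives (2,3) = 6.
Row 1 needs 74; the known cells sum to 23, so (1,3) = 51.
Row 2: 21 + 6 + 36 + ? = 74, so (2,1) = 11.
From row 4, 74 − (31 + 1 + 16) gives (4,3) = 26.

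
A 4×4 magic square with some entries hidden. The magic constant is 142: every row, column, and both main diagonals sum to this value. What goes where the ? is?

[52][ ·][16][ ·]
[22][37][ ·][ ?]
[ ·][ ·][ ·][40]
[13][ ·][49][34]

25

Row 4: 13 + 49 + 34 + ? = 142, so (4,2) = 46.
From column 1, 142 − (52 + 22 + 13) gives (3,1) = 55.
From main diagonal, 142 − (52 + 37 + 34) gives (3,3) = 19.
The remaining cell in row 3 is (3,2) = 142 − 114 = 28.
Using column 2: 37 + 28 + 46 + ? → (1,2) = 142 − 111 = 31.
From column 3, 142 − (16 + 19 + 49) gives (2,3) = 58.
The remaining cell in anti-diagonal is (1,4) = 142 − 99 = 43.
Row 2 must total 142; the given cells sum to 117, so (2,4) = 25.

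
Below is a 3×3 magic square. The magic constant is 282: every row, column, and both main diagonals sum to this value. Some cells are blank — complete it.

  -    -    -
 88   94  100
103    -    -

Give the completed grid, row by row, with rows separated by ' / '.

Using column 1: 88 + 103 + ? → (1,1) = 282 − 191 = 91.
The remaining cell in main diagonal is (3,3) = 282 − 185 = 97.
The remaining cell in anti-diagonal is (1,3) = 282 − 197 = 85.
From row 1, 282 − (91 + 85) gives (1,2) = 106.
Row 3: 103 + 97 + ? = 282, so (3,2) = 82.

91 106 85 / 88 94 100 / 103 82 97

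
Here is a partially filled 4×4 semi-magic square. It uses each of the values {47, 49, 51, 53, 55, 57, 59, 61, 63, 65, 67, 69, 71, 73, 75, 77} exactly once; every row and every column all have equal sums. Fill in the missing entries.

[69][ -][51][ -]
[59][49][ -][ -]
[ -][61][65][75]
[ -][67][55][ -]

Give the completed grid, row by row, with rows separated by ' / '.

69 71 51 57 / 59 49 77 63 / 47 61 65 75 / 73 67 55 53

The 16 entries sum to 992, so each line sums to 992/4 = 248.
The remaining cell in row 3 is (3,1) = 248 − 201 = 47.
Column 1 needs 248; the known cells sum to 175, so (4,1) = 73.
Using column 2: 49 + 61 + 67 + ? → (1,2) = 248 − 177 = 71.
Column 3: 51 + 65 + 55 + ? = 248, so (2,3) = 77.
The remaining cell in row 1 is (1,4) = 248 − 191 = 57.
Row 2: 59 + 49 + 77 + ? = 248, so (2,4) = 63.
From row 4, 248 − (73 + 67 + 55) gives (4,4) = 53.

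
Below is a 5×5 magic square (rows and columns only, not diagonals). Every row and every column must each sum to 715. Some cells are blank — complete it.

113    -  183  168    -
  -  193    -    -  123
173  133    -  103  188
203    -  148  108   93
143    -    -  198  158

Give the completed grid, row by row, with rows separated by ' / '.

Using row 3: 173 + 133 + 103 + 188 + ? → (3,3) = 715 − 597 = 118.
From row 4, 715 − (203 + 148 + 108 + 93) gives (4,2) = 163.
Using column 1: 113 + 173 + 203 + 143 + ? → (2,1) = 715 − 632 = 83.
Column 4 needs 715; the known cells sum to 577, so (2,4) = 138.
Column 5 must total 715; the given cells sum to 562, so (1,5) = 153.
Row 1: 113 + 183 + 168 + 153 + ? = 715, so (1,2) = 98.
Row 2 must total 715; the given cells sum to 537, so (2,3) = 178.
Using column 2: 98 + 193 + 133 + 163 + ? → (5,2) = 715 − 587 = 128.
From column 3, 715 − (183 + 178 + 118 + 148) gives (5,3) = 88.

113 98 183 168 153 / 83 193 178 138 123 / 173 133 118 103 188 / 203 163 148 108 93 / 143 128 88 198 158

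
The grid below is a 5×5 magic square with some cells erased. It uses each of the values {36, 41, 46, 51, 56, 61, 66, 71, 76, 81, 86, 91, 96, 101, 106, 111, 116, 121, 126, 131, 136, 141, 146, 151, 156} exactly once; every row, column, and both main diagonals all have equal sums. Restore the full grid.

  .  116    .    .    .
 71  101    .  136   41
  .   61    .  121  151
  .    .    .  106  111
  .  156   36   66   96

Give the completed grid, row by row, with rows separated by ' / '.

86 116 146 51 81 / 71 101 131 136 41 / 56 61 91 121 151 / 141 46 76 106 111 / 126 156 36 66 96

The 25 entries sum to 2400, so each line sums to 2400/5 = 480.
Using row 2: 71 + 101 + 136 + 41 + ? → (2,3) = 480 − 349 = 131.
Row 5 needs 480; the known cells sum to 354, so (5,1) = 126.
Column 2 must total 480; the given cells sum to 434, so (4,2) = 46.
From column 4, 480 − (136 + 121 + 106 + 66) gives (1,4) = 51.
Column 5 must total 480; the given cells sum to 399, so (1,5) = 81.
Anti-diagonal must total 480; the given cells sum to 389, so (3,3) = 91.
The remaining cell in row 3 is (3,1) = 480 − 424 = 56.
Main diagonal: 101 + 91 + 106 + 96 + ? = 480, so (1,1) = 86.
The remaining cell in row 1 is (1,3) = 480 − 334 = 146.
From column 1, 480 − (86 + 71 + 56 + 126) gives (4,1) = 141.
Column 3 needs 480; the known cells sum to 404, so (4,3) = 76.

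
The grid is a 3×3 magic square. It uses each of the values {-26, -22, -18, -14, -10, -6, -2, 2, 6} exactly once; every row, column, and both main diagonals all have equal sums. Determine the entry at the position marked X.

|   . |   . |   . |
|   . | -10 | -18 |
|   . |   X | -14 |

6

The 9 entries sum to -90, so each line sums to -90/3 = -30.
Row 2 must total -30; the given cells sum to -28, so (2,1) = -2.
Column 3 needs -30; the known cells sum to -32, so (1,3) = 2.
Main diagonal must total -30; the given cells sum to -24, so (1,1) = -6.
Anti-diagonal needs -30; the known cells sum to -8, so (3,1) = -22.
Using row 1: -6 + 2 + ? → (1,2) = -30 − (-4) = -26.
Row 3: -22 + (-14) + ? = -30, so (3,2) = 6.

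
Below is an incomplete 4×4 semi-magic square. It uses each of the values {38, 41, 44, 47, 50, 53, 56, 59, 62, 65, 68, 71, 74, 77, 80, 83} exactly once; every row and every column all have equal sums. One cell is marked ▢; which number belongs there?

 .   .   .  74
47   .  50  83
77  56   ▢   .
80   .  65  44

The 16 entries sum to 968, so each line sums to 968/4 = 242.
From row 2, 242 − (47 + 50 + 83) gives (2,2) = 62.
Row 4 needs 242; the known cells sum to 189, so (4,2) = 53.
From column 1, 242 − (47 + 77 + 80) gives (1,1) = 38.
Column 2 must total 242; the given cells sum to 171, so (1,2) = 71.
The remaining cell in column 4 is (3,4) = 242 − 201 = 41.
Row 1 needs 242; the known cells sum to 183, so (1,3) = 59.
From row 3, 242 − (77 + 56 + 41) gives (3,3) = 68.

68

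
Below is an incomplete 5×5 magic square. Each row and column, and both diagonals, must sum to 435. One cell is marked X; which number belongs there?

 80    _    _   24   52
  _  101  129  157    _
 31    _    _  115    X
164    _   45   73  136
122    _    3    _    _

143

Row 4 must total 435; the given cells sum to 418, so (4,2) = 17.
From column 1, 435 − (80 + 31 + 164 + 122) gives (2,1) = 38.
Column 4: 24 + 157 + 115 + 73 + ? = 435, so (5,4) = 66.
Anti-diagonal must total 435; the given cells sum to 348, so (3,3) = 87.
Row 2 needs 435; the known cells sum to 425, so (2,5) = 10.
Column 3: 129 + 87 + 45 + 3 + ? = 435, so (1,3) = 171.
Main diagonal: 80 + 101 + 87 + 73 + ? = 435, so (5,5) = 94.
Row 1 must total 435; the given cells sum to 327, so (1,2) = 108.
Row 5 needs 435; the known cells sum to 285, so (5,2) = 150.
Column 2 must total 435; the given cells sum to 376, so (3,2) = 59.
The remaining cell in column 5 is (3,5) = 435 − 292 = 143.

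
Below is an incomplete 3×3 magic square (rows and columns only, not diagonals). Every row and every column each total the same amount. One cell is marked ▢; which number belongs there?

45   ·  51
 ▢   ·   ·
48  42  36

Row 3 is complete and sums to 126; that is the magic constant.
The remaining cell in row 1 is (1,2) = 126 − 96 = 30.
Column 1 must total 126; the given cells sum to 93, so (2,1) = 33.

33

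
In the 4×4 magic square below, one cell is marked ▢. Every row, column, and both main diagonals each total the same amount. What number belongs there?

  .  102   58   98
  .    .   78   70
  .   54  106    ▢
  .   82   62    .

Column 3 is complete and sums to 304; that is the magic constant.
The remaining cell in row 1 is (1,1) = 304 − 258 = 46.
Column 2 needs 304; the known cells sum to 238, so (2,2) = 66.
The remaining cell in main diagonal is (4,4) = 304 − 218 = 86.
Using anti-diagonal: 98 + 78 + 54 + ? → (4,1) = 304 − 230 = 74.
The remaining cell in row 2 is (2,1) = 304 − 214 = 90.
Column 1 must total 304; the given cells sum to 210, so (3,1) = 94.
Column 4 needs 304; the known cells sum to 254, so (3,4) = 50.

50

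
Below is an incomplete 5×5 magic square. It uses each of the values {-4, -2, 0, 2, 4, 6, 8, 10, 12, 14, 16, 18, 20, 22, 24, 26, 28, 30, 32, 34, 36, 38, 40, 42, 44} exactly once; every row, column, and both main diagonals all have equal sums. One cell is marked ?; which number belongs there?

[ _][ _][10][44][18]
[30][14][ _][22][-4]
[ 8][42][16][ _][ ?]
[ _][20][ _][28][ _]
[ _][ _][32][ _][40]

34

The 25 entries sum to 500, so each line sums to 500/5 = 100.
Row 2 needs 100; the known cells sum to 62, so (2,3) = 38.
Column 3 needs 100; the known cells sum to 96, so (4,3) = 4.
The remaining cell in main diagonal is (1,1) = 100 − 98 = 2.
The remaining cell in anti-diagonal is (5,1) = 100 − 76 = 24.
Row 1 must total 100; the given cells sum to 74, so (1,2) = 26.
Column 1 must total 100; the given cells sum to 64, so (4,1) = 36.
Column 2 needs 100; the known cells sum to 102, so (5,2) = -2.
From row 4, 100 − (36 + 20 + 4 + 28) gives (4,5) = 12.
From row 5, 100 − (24 + (-2) + 32 + 40) gives (5,4) = 6.
From column 4, 100 − (44 + 22 + 28 + 6) gives (3,4) = 0.
Column 5 needs 100; the known cells sum to 66, so (3,5) = 34.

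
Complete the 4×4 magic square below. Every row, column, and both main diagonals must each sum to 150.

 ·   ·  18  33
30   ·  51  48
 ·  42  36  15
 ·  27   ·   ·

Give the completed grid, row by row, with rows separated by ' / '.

Row 2 needs 150; the known cells sum to 129, so (2,2) = 21.
From row 3, 150 − (42 + 36 + 15) gives (3,1) = 57.
Column 2: 21 + 42 + 27 + ? = 150, so (1,2) = 60.
Column 3 must total 150; the given cells sum to 105, so (4,3) = 45.
Column 4 needs 150; the known cells sum to 96, so (4,4) = 54.
The remaining cell in main diagonal is (1,1) = 150 − 111 = 39.
The remaining cell in anti-diagonal is (4,1) = 150 − 126 = 24.

39 60 18 33 / 30 21 51 48 / 57 42 36 15 / 24 27 45 54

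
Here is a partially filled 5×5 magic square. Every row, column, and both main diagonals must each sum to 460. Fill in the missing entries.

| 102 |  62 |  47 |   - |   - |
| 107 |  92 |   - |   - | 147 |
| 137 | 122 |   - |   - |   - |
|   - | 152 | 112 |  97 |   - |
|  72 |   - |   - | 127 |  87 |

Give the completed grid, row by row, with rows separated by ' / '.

Column 1: 102 + 107 + 137 + 72 + ? = 460, so (4,1) = 42.
Column 2 must total 460; the given cells sum to 428, so (5,2) = 32.
Main diagonal: 102 + 92 + 97 + 87 + ? = 460, so (3,3) = 82.
The remaining cell in row 4 is (4,5) = 460 − 403 = 57.
The remaining cell in row 5 is (5,3) = 460 − 318 = 142.
Column 3: 47 + 82 + 112 + 142 + ? = 460, so (2,3) = 77.
Using row 2: 107 + 92 + 77 + 147 + ? → (2,4) = 460 − 423 = 37.
Anti-diagonal needs 460; the known cells sum to 343, so (1,5) = 117.
Row 1 must total 460; the given cells sum to 328, so (1,4) = 132.
The remaining cell in column 4 is (3,4) = 460 − 393 = 67.
Using column 5: 117 + 147 + 57 + 87 + ? → (3,5) = 460 − 408 = 52.

102 62 47 132 117 / 107 92 77 37 147 / 137 122 82 67 52 / 42 152 112 97 57 / 72 32 142 127 87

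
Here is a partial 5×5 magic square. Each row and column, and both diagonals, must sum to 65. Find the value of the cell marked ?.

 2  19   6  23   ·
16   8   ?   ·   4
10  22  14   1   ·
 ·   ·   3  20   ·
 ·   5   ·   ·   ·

25

Row 1: 2 + 19 + 6 + 23 + ? = 65, so (1,5) = 15.
Row 3 must total 65; the given cells sum to 47, so (3,5) = 18.
Column 2: 19 + 8 + 22 + 5 + ? = 65, so (4,2) = 11.
Using main diagonal: 2 + 8 + 14 + 20 + ? → (5,5) = 65 − 44 = 21.
Using column 5: 15 + 4 + 18 + 21 + ? → (4,5) = 65 − 58 = 7.
Row 4: 11 + 3 + 20 + 7 + ? = 65, so (4,1) = 24.
Column 1 must total 65; the given cells sum to 52, so (5,1) = 13.
From anti-diagonal, 65 − (15 + 14 + 11 + 13) gives (2,4) = 12.
Row 2: 16 + 8 + 12 + 4 + ? = 65, so (2,3) = 25.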